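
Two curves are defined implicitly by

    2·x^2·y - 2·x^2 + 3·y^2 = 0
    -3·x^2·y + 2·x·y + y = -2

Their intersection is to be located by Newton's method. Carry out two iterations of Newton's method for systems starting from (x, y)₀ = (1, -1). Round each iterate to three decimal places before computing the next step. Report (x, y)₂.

(0.897, -1.679)

At (1, -1): F = (-1.000, 2.000).
Jacobian J = [[4·x·y - 4·x, 2·x^2 + 6·y], [-6·x·y + 2·y, -3·x^2 + 2·x + 1]].
At the point, J = [[-8.000, -4.000], [4.000, 0.000]] (det J = 16.000).
Solving J·Δ = −F gives Δ = (-0.500, 0.750).
Then the next iterate is (x, y)₁ = (0.500, -0.250).
Round to (0.500, -0.250) and repeat: F = (-0.43750, 1.68750), J = [[-2.500, -1.000], [0.250, 1.250]].
Δ = (0.397, -1.429), so (x, y)₂ = (0.897, -1.679).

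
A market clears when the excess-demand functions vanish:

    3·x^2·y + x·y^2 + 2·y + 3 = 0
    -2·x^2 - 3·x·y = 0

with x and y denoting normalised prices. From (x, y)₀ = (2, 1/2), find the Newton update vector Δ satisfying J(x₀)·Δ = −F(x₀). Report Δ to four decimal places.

At (2, 1/2): F = (10.5000, -11.0000).
Jacobian J = [[6·x·y + y^2, 3·x^2 + 2·x·y + 2], [-4·x - 3·y, -3·x]].
At the point, J = [[6.2500, 16.0000], [-9.5000, -6.0000]] (det J = 114.5000).
Solving J·Δ = −F gives Δ = (-0.9869, -0.2707).

(-0.9869, -0.2707)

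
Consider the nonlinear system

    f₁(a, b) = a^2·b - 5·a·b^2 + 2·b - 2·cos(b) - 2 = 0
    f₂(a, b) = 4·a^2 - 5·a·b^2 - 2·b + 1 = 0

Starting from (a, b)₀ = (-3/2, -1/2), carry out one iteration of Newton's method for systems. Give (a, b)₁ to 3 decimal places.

(0.086, -1.357)

At (-3/2, -1/2): F = (-4.00517, 12.875).
Jacobian J = [[2·a·b - 5·b^2, a^2 - 10·a·b + 2·sin(b) + 2], [8·a - 5·b^2, -10·a·b - 2]].
At the point, J = [[0.250, -4.20885], [-13.250, -9.500]] (det J = -58.14228).
Solving J·Δ = −F gives Δ = (1.586, -0.857).
Then the next iterate is (a, b)₁ = (0.086, -1.357).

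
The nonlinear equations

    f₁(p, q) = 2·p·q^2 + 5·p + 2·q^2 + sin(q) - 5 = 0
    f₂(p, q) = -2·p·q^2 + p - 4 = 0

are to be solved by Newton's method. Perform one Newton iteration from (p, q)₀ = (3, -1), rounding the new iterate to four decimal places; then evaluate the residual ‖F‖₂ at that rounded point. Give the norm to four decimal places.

At (3, -1): F = (17.158529, -7.0000).
Jacobian J = [[2·q^2 + 5, 4·p·q + 4·q + cos(q)], [-2·q^2 + 1, -4·p·q]].
At the point, J = [[7.0000, -15.459698], [-1.0000, 12.0000]] (det J = 68.540302).
Solving J·Δ = −F gives Δ = (-1.4252, 0.4646).
Then the next iterate is (p, q)₁ = (1.5748, -0.5354).
Re-evaluating at (1.5748, -0.5354): F = (3.839964, -3.328043), so ‖F‖₂ = 5.0815.

5.0815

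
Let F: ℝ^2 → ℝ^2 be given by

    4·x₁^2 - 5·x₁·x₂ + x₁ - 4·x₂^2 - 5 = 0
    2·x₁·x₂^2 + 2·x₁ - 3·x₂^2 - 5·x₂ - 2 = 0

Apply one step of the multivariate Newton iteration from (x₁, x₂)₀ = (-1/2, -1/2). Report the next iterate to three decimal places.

(0.548, 0.619)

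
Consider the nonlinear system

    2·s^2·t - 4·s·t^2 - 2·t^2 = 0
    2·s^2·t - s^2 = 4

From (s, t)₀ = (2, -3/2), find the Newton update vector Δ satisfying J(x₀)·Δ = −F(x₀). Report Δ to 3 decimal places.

At (2, -3/2): F = (-34.500, -20.000).
Jacobian J = [[4·s·t - 4·t^2, 2·s^2 - 8·s·t - 4·t], [4·s·t - 2·s, 2·s^2]].
At the point, J = [[-21.000, 38.000], [-16.000, 8.000]] (det J = 440.000).
Solving J·Δ = −F gives Δ = (-1.100, 0.300).

(-1.100, 0.300)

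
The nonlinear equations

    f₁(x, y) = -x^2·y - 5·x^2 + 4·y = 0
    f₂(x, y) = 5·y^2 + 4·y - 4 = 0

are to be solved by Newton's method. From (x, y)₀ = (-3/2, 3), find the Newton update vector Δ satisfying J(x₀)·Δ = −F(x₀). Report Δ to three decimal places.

(0.364, -1.559)

At (-3/2, 3): F = (-6.000, 53.000).
Jacobian J = [[-2·x·y - 10·x, -x^2 + 4], [0, 10·y + 4]].
At the point, J = [[24.000, 1.750], [0.000, 34.000]] (det J = 816.000).
Solving J·Δ = −F gives Δ = (0.364, -1.559).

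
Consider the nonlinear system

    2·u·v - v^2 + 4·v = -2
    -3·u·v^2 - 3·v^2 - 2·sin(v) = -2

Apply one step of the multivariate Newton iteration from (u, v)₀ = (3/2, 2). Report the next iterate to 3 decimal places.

(-1.730, 2.307)

At (3/2, 2): F = (12.000, -29.81859).
Jacobian J = [[2·v, 2·u - 2·v + 4], [-3·v^2, -6·u·v - 6·v - 2·cos(v)]].
At the point, J = [[4.000, 3.000], [-12.000, -29.16771]] (det J = -80.67083).
Solving J·Δ = −F gives Δ = (-3.230, 0.307).
Then the next iterate is (u, v)₁ = (-1.730, 2.307).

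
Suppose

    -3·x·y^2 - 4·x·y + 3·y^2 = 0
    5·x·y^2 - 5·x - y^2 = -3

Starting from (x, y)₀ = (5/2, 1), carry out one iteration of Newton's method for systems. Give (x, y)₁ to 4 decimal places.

(0.6646, 0.9130)

At (5/2, 1): F = (-14.5000, 2.0000).
Jacobian J = [[-3·y^2 - 4·y, -6·x·y - 4·x + 6·y], [5·y^2 - 5, 10·x·y - 2·y]].
At the point, J = [[-7.0000, -19.0000], [0.0000, 23.0000]] (det J = -161.0000).
Solving J·Δ = −F gives Δ = (-1.8354, -0.0870).
Then the next iterate is (x, y)₁ = (0.6646, 0.9130).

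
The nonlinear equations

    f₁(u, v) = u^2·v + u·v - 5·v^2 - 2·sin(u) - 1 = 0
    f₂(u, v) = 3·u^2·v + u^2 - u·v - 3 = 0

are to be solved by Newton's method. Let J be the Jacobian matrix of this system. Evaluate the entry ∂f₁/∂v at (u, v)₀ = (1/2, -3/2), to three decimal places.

∂f₁/∂v = u^2 + u - 10·v.
At (1/2, -3/2) this is 15.750.

15.750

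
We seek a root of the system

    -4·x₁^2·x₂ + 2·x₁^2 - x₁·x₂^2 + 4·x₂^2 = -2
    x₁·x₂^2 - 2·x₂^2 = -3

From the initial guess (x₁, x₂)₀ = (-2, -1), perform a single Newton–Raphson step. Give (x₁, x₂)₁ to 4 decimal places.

At (-2, -1): F = (32.0000, -1.0000).
Jacobian J = [[-8·x₁·x₂ + 4·x₁ - x₂^2, -4·x₁^2 - 2·x₁·x₂ + 8·x₂], [x₂^2, 2·x₁·x₂ - 4·x₂]].
At the point, J = [[-25.0000, -28.0000], [1.0000, 8.0000]] (det J = -172.0000).
Solving J·Δ = −F gives Δ = (1.3256, -0.0407).
Then the next iterate is (x₁, x₂)₁ = (-0.6744, -1.0407).

(-0.6744, -1.0407)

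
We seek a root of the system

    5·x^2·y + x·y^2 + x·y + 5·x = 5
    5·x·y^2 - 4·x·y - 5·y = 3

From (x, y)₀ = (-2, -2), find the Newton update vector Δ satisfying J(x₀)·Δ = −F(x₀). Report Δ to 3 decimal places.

At (-2, -2): F = (-59.000, -49.000).
Jacobian J = [[10·x·y + y^2 + y + 5, 5·x^2 + 2·x·y + x], [5·y^2 - 4·y, 10·x·y - 4·x - 5]].
At the point, J = [[47.000, 26.000], [28.000, 43.000]] (det J = 1293.000).
Solving J·Δ = −F gives Δ = (0.977, 0.503).

(0.977, 0.503)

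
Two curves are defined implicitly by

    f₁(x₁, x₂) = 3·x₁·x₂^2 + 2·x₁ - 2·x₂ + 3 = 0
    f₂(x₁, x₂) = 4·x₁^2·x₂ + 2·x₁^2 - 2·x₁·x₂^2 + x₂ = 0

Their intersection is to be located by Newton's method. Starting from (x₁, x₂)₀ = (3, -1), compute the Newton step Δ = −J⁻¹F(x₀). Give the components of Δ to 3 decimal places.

(13.714, 4.429)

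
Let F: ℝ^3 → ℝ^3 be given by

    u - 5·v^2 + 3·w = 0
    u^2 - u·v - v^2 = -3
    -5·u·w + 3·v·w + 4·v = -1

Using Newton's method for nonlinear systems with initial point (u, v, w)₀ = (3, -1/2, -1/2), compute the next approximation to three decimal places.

(1.034, -0.263, -0.323)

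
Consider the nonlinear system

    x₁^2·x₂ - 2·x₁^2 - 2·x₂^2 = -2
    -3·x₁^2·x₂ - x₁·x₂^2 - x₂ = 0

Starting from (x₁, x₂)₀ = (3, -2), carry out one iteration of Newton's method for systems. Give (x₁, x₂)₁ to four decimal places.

At (3, -2): F = (-42.0000, 44.0000).
Jacobian J = [[2·x₁·x₂ - 4·x₁, x₁^2 - 4·x₂], [-6·x₁·x₂ - x₂^2, -3·x₁^2 - 2·x₁·x₂ - 1]].
At the point, J = [[-24.0000, 17.0000], [32.0000, -16.0000]] (det J = -160.0000).
Solving J·Δ = −F gives Δ = (-0.4750, 1.8000).
Then the next iterate is (x₁, x₂)₁ = (2.5250, -0.2000).

(2.5250, -0.2000)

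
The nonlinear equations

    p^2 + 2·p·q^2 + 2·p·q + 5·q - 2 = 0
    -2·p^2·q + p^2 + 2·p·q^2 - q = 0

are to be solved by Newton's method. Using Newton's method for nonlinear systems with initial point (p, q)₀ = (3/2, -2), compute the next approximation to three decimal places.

At (3/2, -2): F = (-3.750, 25.250).
Jacobian J = [[2·p + 2·q^2 + 2·q, 4·p·q + 2·p + 5], [-4·p·q + 2·p + 2·q^2, -2·p^2 + 4·p·q - 1]].
At the point, J = [[7.000, -4.000], [23.000, -17.500]] (det J = -30.500).
Solving J·Δ = −F gives Δ = (5.463, 8.623).
Then the next iterate is (p, q)₁ = (6.963, 6.623).

(6.963, 6.623)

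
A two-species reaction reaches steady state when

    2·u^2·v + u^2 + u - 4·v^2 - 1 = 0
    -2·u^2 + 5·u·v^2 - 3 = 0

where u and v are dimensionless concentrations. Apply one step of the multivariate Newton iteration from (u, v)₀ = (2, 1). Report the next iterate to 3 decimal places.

At (2, 1): F = (9.000, -1.000).
Jacobian J = [[4·u·v + 2·u + 1, 2·u^2 - 8·v], [-4·u + 5·v^2, 10·u·v]].
At the point, J = [[13.000, 0.000], [-3.000, 20.000]] (det J = 260.000).
Solving J·Δ = −F gives Δ = (-0.692, -0.054).
Then the next iterate is (u, v)₁ = (1.308, 0.946).

(1.308, 0.946)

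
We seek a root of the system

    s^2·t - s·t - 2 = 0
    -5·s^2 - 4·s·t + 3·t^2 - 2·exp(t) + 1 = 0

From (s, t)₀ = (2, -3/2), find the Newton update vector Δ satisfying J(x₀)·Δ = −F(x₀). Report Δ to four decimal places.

(-0.8321, 0.6278)

At (2, -3/2): F = (-5.0000, -0.696260).
Jacobian J = [[2·s·t - t, s^2 - s], [-10·s - 4·t, -4·s + 6·t - 2·exp(t)]].
At the point, J = [[-4.5000, 2.0000], [-14.0000, -17.446260]] (det J = 106.508171).
Solving J·Δ = −F gives Δ = (-0.8321, 0.6278).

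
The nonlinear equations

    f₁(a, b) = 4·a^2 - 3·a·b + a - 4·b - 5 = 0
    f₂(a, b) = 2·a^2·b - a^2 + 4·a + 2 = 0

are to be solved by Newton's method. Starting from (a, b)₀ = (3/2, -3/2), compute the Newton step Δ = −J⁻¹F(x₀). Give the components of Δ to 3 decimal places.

At (3/2, -3/2): F = (18.250, -1.000).
Jacobian J = [[8·a - 3·b + 1, -3·a - 4], [4·a·b - 2·a + 4, 2·a^2]].
At the point, J = [[17.500, -8.500], [-8.000, 4.500]] (det J = 10.750).
Solving J·Δ = −F gives Δ = (-6.849, -11.953).

(-6.849, -11.953)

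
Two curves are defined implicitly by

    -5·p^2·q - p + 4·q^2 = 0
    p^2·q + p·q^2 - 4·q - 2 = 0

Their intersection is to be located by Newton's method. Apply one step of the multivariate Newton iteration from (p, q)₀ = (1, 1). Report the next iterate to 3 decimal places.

(-6.000, -24.000)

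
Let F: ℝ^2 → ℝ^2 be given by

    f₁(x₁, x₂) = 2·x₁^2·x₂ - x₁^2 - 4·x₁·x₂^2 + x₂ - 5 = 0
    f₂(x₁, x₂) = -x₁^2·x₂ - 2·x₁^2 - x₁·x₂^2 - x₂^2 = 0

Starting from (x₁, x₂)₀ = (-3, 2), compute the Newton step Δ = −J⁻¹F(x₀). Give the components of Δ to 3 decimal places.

At (-3, 2): F = (72.000, -28.000).
Jacobian J = [[4·x₁·x₂ - 2·x₁ - 4·x₂^2, 2·x₁^2 - 8·x₁·x₂ + 1], [-2·x₁·x₂ - 4·x₁ - x₂^2, -x₁^2 - 2·x₁·x₂ - 2·x₂]].
At the point, J = [[-34.000, 67.000], [20.000, -1.000]] (det J = -1306.000).
Solving J·Δ = −F gives Δ = (1.381, -0.374).

(1.381, -0.374)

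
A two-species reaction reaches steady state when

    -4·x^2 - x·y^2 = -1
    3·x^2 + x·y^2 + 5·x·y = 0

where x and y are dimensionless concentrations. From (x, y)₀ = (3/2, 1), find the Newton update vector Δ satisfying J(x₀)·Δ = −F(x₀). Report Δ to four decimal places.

At (3/2, 1): F = (-9.5000, 15.7500).
Jacobian J = [[-8·x - y^2, -2·x·y], [6·x + y^2 + 5·y, 2·x·y + 5·x]].
At the point, J = [[-13.0000, -3.0000], [15.0000, 10.5000]] (det J = -91.5000).
Solving J·Δ = −F gives Δ = (-0.5738, -0.6803).

(-0.5738, -0.6803)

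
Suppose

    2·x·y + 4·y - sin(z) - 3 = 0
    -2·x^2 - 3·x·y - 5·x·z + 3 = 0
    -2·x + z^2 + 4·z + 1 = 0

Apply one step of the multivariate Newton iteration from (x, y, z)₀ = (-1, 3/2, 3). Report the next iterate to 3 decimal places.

At (-1, 3/2, 3): F = (-0.14112, 20.500, 24.000).
Jacobian J = [[2·y, 2·x + 4, -cos(z)], [-4·x - 3·y - 5·z, -3·x, -5·x], [-2, 0, 2·z + 4]].
At the point, J = [[3.000, 2.000, 0.98999], [-15.500, 3.000, 5.000], [-2.000, 0.000, 10.000]] (det J = 385.93995).
Solving J·Δ = −F gives Δ = (0.636, 0.241, -2.273).
Then the next iterate is (x, y, z)₁ = (-0.364, 1.741, 0.727).

(-0.364, 1.741, 0.727)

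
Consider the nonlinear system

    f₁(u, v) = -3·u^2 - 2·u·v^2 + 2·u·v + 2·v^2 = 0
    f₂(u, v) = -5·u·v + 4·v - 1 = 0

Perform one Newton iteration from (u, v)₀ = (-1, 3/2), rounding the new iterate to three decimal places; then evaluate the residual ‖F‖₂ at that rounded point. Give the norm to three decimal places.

At (-1, 3/2): F = (3.000, 12.500).
Jacobian J = [[-6·u - 2·v^2 + 2·v, -4·u·v + 2·u + 4·v], [-5·v, -5·u + 4]].
At the point, J = [[4.500, 10.000], [-7.500, 9.000]] (det J = 115.500).
Solving J·Δ = −F gives Δ = (0.848, -0.682).
Then the next iterate is (u, v)₁ = (-0.152, 0.818).
Re-evaluating at (-0.152, 0.818): F = (1.22368, 2.89368), so ‖F‖₂ = 3.142.

3.142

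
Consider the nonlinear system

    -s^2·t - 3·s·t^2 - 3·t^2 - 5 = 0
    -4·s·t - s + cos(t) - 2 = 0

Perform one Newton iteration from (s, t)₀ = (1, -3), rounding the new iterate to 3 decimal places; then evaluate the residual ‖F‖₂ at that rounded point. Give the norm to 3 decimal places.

At (1, -3): F = (-56.000, 8.01001).
Jacobian J = [[-2·s·t - 3·t^2, -s^2 - 6·s·t - 6·t], [-4·t - 1, -4·s - sin(t)]].
At the point, J = [[-21.000, 35.000], [11.000, -3.85888]] (det J = -303.96352).
Solving J·Δ = −F gives Δ = (-0.211, 1.473).
Then the next iterate is (s, t)₁ = (0.789, -1.527).
Re-evaluating at (0.789, -1.527): F = (-16.56380, 2.07399), so ‖F‖₂ = 16.693.

16.693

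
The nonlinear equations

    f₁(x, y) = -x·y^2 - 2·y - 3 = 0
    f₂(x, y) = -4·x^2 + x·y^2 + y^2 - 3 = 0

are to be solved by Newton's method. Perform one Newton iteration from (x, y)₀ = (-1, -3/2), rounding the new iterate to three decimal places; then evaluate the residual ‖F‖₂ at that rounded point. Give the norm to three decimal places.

2.165

At (-1, -3/2): F = (2.250, -7.000).
Jacobian J = [[-y^2, -2·x·y - 2], [-8·x + y^2, 2·x·y + 2·y]].
At the point, J = [[-2.250, -5.000], [10.250, 0.000]] (det J = 51.250).
Solving J·Δ = −F gives Δ = (0.683, 0.143).
Then the next iterate is (x, y)₁ = (-0.317, -1.357).
Re-evaluating at (-0.317, -1.357): F = (0.29774, -2.14425), so ‖F‖₂ = 2.165.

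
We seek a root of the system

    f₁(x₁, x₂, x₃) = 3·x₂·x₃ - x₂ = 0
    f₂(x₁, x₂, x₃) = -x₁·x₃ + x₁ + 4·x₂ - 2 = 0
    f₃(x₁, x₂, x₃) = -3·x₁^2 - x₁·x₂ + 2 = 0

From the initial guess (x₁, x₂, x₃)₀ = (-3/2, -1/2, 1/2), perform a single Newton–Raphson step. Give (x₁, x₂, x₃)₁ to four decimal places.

(-1.0893, 0.5655, 0.6885)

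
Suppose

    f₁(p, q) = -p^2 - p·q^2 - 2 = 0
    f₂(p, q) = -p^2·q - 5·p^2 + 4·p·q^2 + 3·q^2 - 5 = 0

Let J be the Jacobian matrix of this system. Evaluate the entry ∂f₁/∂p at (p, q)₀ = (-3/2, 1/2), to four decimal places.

∂f₁/∂p = -2·p - q^2.
At (-3/2, 1/2) this is 2.7500.

2.7500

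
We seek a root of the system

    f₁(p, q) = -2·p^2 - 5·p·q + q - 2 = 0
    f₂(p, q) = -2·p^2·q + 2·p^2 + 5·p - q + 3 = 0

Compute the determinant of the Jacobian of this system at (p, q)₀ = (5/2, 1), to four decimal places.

260.0000

J = [[-4·p - 5·q, -5·p + 1], [-4·p·q + 4·p + 5, -2·p^2 - 1]].
At the point, J = [[-15.0000, -11.5000], [5.0000, -13.5000]].
det J = 260.0000.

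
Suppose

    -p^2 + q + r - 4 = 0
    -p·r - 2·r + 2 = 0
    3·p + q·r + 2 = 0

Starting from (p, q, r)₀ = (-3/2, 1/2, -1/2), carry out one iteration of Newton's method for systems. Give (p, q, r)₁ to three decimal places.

At (-3/2, 1/2, -1/2): F = (-6.250, 2.250, -2.750).
Jacobian J = [[-2·p, 1, 1], [-r, 0, -p - 2], [3, r, q]].
At the point, J = [[3.000, 1.000, 1.000], [0.500, 0.000, -0.500], [3.000, -0.500, 0.500]] (det J = -2.750).
Solving J·Δ = −F gives Δ = (0.250, 0.750, 4.750).
Then the next iterate is (p, q, r)₁ = (-1.250, 1.250, 4.250).

(-1.250, 1.250, 4.250)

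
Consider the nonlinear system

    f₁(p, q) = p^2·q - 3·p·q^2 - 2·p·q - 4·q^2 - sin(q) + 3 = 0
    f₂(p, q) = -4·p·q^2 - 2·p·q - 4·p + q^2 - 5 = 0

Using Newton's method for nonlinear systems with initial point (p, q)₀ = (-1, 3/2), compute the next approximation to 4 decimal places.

At (-1, 3/2): F = (4.252505, 13.2500).
Jacobian J = [[2·p·q - 3·q^2 - 2·q, p^2 - 6·p·q - 2·p - 8·q - cos(q)], [-4·q^2 - 2·q - 4, -8·p·q - 2·p + 2·q]].
At the point, J = [[-12.7500, -0.070737], [-16.0000, 17.0000]] (det J = -217.881795).
Solving J·Δ = −F gives Δ = (0.3361, -0.4631).
Then the next iterate is (p, q)₁ = (-0.6639, 1.0369).

(-0.6639, 1.0369)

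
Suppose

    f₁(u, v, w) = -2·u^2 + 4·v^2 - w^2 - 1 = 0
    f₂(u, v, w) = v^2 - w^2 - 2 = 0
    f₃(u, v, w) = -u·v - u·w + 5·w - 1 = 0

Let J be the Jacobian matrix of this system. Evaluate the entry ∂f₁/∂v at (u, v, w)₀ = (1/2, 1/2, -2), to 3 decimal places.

4.000

∂f₁/∂v = 8·v.
At (1/2, 1/2, -2) this is 4.000.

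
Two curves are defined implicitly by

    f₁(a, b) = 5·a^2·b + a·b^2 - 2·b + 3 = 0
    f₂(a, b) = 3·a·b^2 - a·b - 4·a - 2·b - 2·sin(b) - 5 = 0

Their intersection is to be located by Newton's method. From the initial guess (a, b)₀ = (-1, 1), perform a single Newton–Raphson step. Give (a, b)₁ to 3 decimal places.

(-0.549, 0.061)

At (-1, 1): F = (5.000, -6.68294).
Jacobian J = [[10·a·b + b^2, 5·a^2 + 2·a·b - 2], [3·b^2 - b - 4, 6·a·b - a - 2·cos(b) - 2]].
At the point, J = [[-9.000, 1.000], [-2.000, -8.08060]] (det J = 74.72544).
Solving J·Δ = −F gives Δ = (0.451, -0.939).
Then the next iterate is (a, b)₁ = (-0.549, 0.061).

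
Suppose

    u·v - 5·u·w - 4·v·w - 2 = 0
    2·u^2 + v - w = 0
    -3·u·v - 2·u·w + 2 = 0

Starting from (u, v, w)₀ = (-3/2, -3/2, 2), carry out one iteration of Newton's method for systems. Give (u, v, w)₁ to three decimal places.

At (-3/2, -3/2, 2): F = (27.250, 1.000, 1.250).
Jacobian J = [[v - 5·w, u - 4·w, -5·u - 4·v], [4·u, 1, -1], [-3·v - 2·w, -3·u, -2·u]].
At the point, J = [[-11.500, -9.500, 13.500], [-6.000, 1.000, -1.000], [0.500, 4.500, 3.000]] (det J = -623.750).
Solving J·Δ = −F gives Δ = (0.463, 0.513, -1.263).
Then the next iterate is (u, v, w)₁ = (-1.037, -0.987, 0.737).

(-1.037, -0.987, 0.737)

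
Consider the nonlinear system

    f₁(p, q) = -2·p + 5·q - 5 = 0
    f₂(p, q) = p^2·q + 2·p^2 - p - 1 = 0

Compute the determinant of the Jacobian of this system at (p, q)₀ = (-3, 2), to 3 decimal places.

107.000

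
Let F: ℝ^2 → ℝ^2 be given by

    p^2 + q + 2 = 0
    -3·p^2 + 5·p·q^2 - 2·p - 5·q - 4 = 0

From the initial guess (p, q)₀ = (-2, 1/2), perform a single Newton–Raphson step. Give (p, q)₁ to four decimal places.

(-0.3487, 0.6051)

At (-2, 1/2): F = (6.5000, -17.0000).
Jacobian J = [[2·p, 1], [-6·p + 5·q^2 - 2, 10·p·q - 5]].
At the point, J = [[-4.0000, 1.0000], [11.2500, -15.0000]] (det J = 48.7500).
Solving J·Δ = −F gives Δ = (1.6513, 0.1051).
Then the next iterate is (p, q)₁ = (-0.3487, 0.6051).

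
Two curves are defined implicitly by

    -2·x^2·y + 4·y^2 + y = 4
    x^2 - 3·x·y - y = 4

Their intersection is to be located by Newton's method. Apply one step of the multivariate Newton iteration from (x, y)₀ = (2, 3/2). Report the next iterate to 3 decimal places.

At (2, 3/2): F = (-5.500, -10.500).
Jacobian J = [[-4·x·y, -2·x^2 + 8·y + 1], [2·x - 3·y, -3·x - 1]].
At the point, J = [[-12.000, 5.000], [-0.500, -7.000]] (det J = 86.500).
Solving J·Δ = −F gives Δ = (-1.052, -1.425).
Then the next iterate is (x, y)₁ = (0.948, 0.075).

(0.948, 0.075)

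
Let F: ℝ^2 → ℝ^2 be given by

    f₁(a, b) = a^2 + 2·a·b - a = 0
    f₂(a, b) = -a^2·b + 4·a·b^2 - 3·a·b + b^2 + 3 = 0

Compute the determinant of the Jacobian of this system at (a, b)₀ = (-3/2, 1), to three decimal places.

J = [[2·a + 2·b - 1, 2·a], [-2·a·b + 4·b^2 - 3·b, -a^2 + 8·a·b - 3·a + 2·b]].
At the point, J = [[-2.000, -3.000], [4.000, -7.750]].
det J = 27.500.

27.500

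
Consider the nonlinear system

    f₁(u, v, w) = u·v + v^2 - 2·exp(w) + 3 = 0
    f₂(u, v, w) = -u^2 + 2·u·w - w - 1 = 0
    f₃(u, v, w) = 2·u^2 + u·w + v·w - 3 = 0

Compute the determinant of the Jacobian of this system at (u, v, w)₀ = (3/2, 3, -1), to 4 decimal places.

246.0712

J = [[v, u + 2·v, -2·exp(w)], [-2·u + 2·w, 0, 2·u - 1], [4·u + w, w, u + v]].
At the point, J = [[3.0000, 7.5000, -0.735759], [-5.0000, 0.0000, 2.0000], [5.0000, -1.0000, 4.5000]].
det J = 246.0712.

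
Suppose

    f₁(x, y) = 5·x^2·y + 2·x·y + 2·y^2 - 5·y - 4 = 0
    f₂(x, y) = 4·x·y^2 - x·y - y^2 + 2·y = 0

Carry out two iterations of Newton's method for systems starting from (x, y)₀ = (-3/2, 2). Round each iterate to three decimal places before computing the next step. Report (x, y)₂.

(-1.558, 0.711)

At (-3/2, 2): F = (10.500, -21.000).
Jacobian J = [[10·x·y + 2·y, 5·x^2 + 2·x + 4·y - 5], [4·y^2 - y, 8·x·y - x - 2·y + 2]].
At the point, J = [[-26.000, 11.250], [14.000, -24.500]] (det J = 479.500).
Solving J·Δ = −F gives Δ = (0.044, -0.832).
Then the next iterate is (x, y)₁ = (-1.456, 1.168).
Round to (-1.456, 1.168) and repeat: F = (1.86766, -5.27286), J = [[-14.67008, 7.35968], [4.28890, -12.48486]].
Δ = (-0.102, -0.457), so (x, y)₂ = (-1.558, 0.711).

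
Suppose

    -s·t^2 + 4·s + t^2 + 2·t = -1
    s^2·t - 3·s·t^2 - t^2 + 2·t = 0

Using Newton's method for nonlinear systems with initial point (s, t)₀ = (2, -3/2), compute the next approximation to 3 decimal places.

At (2, -3/2): F = (3.750, -24.750).
Jacobian J = [[-t^2 + 4, -2·s·t + 2·t + 2], [2·s·t - 3·t^2, s^2 - 6·s·t - 2·t + 2]].
At the point, J = [[1.750, 5.000], [-12.750, 27.000]] (det J = 111.000).
Solving J·Δ = −F gives Δ = (-2.027, -0.041).
Then the next iterate is (s, t)₁ = (-0.027, -1.541).

(-0.027, -1.541)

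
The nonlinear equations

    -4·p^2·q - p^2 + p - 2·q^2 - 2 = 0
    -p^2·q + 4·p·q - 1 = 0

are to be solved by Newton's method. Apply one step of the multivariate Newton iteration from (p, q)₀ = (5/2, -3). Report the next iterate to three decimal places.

(2.368, 0.372)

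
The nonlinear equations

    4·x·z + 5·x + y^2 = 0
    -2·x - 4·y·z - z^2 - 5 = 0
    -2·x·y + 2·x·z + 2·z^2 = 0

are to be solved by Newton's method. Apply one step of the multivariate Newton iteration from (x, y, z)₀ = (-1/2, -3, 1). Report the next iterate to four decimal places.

(-0.3075, -1.8889, 0.7829)

At (-1/2, -3, 1): F = (4.5000, 7.0000, -2.0000).
Jacobian J = [[4·z + 5, 2·y, 4·x], [-2, -4·z, -4·y - 2·z], [-2·y + 2·z, -2·x, 2·x + 4·z]].
At the point, J = [[9.0000, -6.0000, -2.0000], [-2.0000, -4.0000, 10.0000], [8.0000, 1.0000, 3.0000]] (det J = -774.0000).
Solving J·Δ = −F gives Δ = (0.1925, 1.1111, -0.2171).
Then the next iterate is (x, y, z)₁ = (-0.3075, -1.8889, 0.7829).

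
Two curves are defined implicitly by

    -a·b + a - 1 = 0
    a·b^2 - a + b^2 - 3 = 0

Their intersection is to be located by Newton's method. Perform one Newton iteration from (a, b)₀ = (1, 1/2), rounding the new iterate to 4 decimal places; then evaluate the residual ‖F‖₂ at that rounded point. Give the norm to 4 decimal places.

At (1, 1/2): F = (-0.5000, -3.5000).
Jacobian J = [[-b + 1, -a], [b^2 - 1, 2·a·b + 2·b]].
At the point, J = [[0.5000, -1.0000], [-0.7500, 2.0000]] (det J = 0.2500).
Solving J·Δ = −F gives Δ = (18.0000, 8.5000).
Then the next iterate is (a, b)₁ = (19.0000, 9.0000).
Re-evaluating at (19.0000, 9.0000): F = (-153.0000, 1598.0000), so ‖F‖₂ = 1605.3078.

1605.3078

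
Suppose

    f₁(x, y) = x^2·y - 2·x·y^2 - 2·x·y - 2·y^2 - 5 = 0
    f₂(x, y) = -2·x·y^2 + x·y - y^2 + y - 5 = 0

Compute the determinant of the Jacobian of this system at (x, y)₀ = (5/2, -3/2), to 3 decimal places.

J = [[2·x·y - 2·y^2 - 2·y, x^2 - 4·x·y - 2·x - 4·y], [-2·y^2 + y, -4·x·y + x - 2·y + 1]].
At the point, J = [[-9.000, 22.250], [-6.000, 21.500]].
det J = -60.000.

-60.000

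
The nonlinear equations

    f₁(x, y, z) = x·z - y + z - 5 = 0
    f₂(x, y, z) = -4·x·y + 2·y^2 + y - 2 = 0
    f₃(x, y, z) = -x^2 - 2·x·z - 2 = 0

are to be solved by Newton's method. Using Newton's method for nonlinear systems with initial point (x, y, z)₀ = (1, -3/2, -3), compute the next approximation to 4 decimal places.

At (1, -3/2, -3): F = (-9.5000, 7.0000, 3.0000).
Jacobian J = [[z, -1, x + 1], [-4·y, -4·x + 4·y + 1, 0], [-2·x - 2·z, 0, -2·x]].
At the point, J = [[-3.0000, -1.0000, 2.0000], [6.0000, -9.0000, 0.0000], [4.0000, 0.0000, -2.0000]] (det J = 6.0000).
Solving J·Δ = −F gives Δ = (21.8333, 15.3333, 45.1667).
Then the next iterate is (x, y, z)₁ = (22.8333, 13.8333, 42.1667).

(22.8333, 13.8333, 42.1667)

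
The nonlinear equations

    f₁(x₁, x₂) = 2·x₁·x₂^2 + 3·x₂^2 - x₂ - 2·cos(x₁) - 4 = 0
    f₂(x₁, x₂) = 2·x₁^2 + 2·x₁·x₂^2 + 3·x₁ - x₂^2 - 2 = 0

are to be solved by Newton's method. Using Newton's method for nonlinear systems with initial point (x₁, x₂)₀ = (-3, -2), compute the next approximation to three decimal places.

(-2.535, -1.233)

At (-3, -2): F = (-12.02002, -21.000).
Jacobian J = [[2·x₂^2 + 2·sin(x₁), 4·x₁·x₂ + 6·x₂ - 1], [4·x₁ + 2·x₂^2 + 3, 4·x₁·x₂ - 2·x₂]].
At the point, J = [[7.71776, 11.000], [-1.000, 28.000]] (det J = 227.09728).
Solving J·Δ = −F gives Δ = (0.465, 0.767).
Then the next iterate is (x₁, x₂)₁ = (-2.535, -1.233).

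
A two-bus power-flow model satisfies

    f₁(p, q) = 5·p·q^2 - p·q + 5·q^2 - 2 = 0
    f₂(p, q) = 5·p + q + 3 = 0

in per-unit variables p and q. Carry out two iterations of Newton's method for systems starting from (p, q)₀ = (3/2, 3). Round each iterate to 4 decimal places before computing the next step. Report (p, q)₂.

(-1.1011, 2.5056)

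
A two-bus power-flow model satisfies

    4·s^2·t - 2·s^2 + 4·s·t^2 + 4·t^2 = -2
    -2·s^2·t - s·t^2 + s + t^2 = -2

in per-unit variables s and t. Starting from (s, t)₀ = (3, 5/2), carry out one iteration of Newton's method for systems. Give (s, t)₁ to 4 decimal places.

(2.4044, 1.3748)

At (3, 5/2): F = (174.0000, -52.5000).
Jacobian J = [[8·s·t - 4·s + 4·t^2, 4·s^2 + 8·s·t + 8·t], [-4·s·t - t^2 + 1, -2·s^2 - 2·s·t + 2·t]].
At the point, J = [[73.0000, 116.0000], [-35.2500, -28.0000]] (det J = 2045.0000).
Solving J·Δ = −F gives Δ = (-0.5956, -1.1252).
Then the next iterate is (s, t)₁ = (2.4044, 1.3748).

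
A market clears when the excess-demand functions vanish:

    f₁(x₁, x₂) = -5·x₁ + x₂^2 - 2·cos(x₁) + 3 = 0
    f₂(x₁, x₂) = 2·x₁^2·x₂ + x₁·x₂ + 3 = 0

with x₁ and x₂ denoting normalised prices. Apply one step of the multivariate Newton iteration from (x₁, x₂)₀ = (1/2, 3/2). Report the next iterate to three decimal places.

At (1/2, 3/2): F = (0.99483, 4.500).
Jacobian J = [[2·sin(x₁) - 5, 2·x₂], [4·x₁·x₂ + x₂, 2·x₁^2 + x₁]].
At the point, J = [[-4.04115, 3.000], [4.500, 1.000]] (det J = -17.54115).
Solving J·Δ = −F gives Δ = (-0.713, -1.292).
Then the next iterate is (x₁, x₂)₁ = (-0.213, 0.208).

(-0.213, 0.208)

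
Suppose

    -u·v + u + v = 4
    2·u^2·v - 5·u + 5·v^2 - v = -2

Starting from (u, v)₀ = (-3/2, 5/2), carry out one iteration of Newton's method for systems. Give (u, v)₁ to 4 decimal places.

At (-3/2, 5/2): F = (0.7500, 49.5000).
Jacobian J = [[-v + 1, -u + 1], [4·u·v - 5, 2·u^2 + 10·v - 1]].
At the point, J = [[-1.5000, 2.5000], [-20.0000, 28.5000]] (det J = 7.2500).
Solving J·Δ = −F gives Δ = (14.1207, 8.1724).
Then the next iterate is (u, v)₁ = (12.6207, 10.6724).

(12.6207, 10.6724)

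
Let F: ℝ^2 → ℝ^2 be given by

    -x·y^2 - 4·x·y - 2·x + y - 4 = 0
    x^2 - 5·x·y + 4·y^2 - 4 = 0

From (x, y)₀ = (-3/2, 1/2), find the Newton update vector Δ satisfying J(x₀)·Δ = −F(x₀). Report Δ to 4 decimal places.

(3.5588, 1.4412)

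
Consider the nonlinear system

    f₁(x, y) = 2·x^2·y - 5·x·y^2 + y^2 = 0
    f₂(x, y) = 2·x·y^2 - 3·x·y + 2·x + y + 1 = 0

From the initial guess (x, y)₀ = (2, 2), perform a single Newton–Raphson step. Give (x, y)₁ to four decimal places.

At (2, 2): F = (-20.0000, 11.0000).
Jacobian J = [[4·x·y - 5·y^2, 2·x^2 - 10·x·y + 2·y], [2·y^2 - 3·y + 2, 4·x·y - 3·x + 1]].
At the point, J = [[-4.0000, -28.0000], [4.0000, 11.0000]] (det J = 68.0000).
Solving J·Δ = −F gives Δ = (-1.2941, -0.5294).
Then the next iterate is (x, y)₁ = (0.7059, 1.4706).

(0.7059, 1.4706)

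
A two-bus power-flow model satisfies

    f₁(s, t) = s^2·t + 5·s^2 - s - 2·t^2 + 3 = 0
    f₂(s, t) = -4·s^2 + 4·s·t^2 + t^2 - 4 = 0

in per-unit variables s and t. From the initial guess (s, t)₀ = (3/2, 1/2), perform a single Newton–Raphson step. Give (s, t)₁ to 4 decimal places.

(0.6331, 0.7449)

At (3/2, 1/2): F = (13.3750, -11.2500).
Jacobian J = [[2·s·t + 10·s - 1, s^2 - 4·t], [-8·s + 4·t^2, 8·s·t + 2·t]].
At the point, J = [[15.5000, 0.2500], [-11.0000, 7.0000]] (det J = 111.2500).
Solving J·Δ = −F gives Δ = (-0.8669, 0.2449).
Then the next iterate is (s, t)₁ = (0.6331, 0.7449).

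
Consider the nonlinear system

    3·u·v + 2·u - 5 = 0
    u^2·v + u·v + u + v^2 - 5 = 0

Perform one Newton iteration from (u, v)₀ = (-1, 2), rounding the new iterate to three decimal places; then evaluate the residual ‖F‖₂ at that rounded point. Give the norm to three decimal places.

12.530

At (-1, 2): F = (-13.000, -2.000).
Jacobian J = [[3·v + 2, 3·u], [2·u·v + v + 1, u^2 + u + 2·v]].
At the point, J = [[8.000, -3.000], [-1.000, 4.000]] (det J = 29.000).
Solving J·Δ = −F gives Δ = (2.000, 1.000).
Then the next iterate is (u, v)₁ = (1.000, 3.000).
Re-evaluating at (1.000, 3.000): F = (6.000, 11.000), so ‖F‖₂ = 12.530.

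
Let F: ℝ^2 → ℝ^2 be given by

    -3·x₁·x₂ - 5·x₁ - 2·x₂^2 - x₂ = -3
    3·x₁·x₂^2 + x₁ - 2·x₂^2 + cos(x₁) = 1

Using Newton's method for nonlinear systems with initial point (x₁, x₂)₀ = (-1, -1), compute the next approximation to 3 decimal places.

(0.606, -1.131)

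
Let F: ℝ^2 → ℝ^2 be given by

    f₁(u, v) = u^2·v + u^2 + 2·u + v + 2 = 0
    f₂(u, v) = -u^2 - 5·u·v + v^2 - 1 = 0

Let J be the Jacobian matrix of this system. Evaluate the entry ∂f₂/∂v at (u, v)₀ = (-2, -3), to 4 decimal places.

∂f₂/∂v = -5·u + 2·v.
At (-2, -3) this is 4.0000.

4.0000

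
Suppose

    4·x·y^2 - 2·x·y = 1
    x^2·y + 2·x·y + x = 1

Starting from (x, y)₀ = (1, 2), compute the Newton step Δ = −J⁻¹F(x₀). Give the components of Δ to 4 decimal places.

(-0.5667, -0.3000)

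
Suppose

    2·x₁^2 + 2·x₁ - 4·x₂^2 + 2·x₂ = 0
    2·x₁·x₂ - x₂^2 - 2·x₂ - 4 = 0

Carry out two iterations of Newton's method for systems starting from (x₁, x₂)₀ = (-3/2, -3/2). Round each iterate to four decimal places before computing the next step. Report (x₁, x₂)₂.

(-2.0283, -0.7504)

At (-3/2, -3/2): F = (-10.5000, 1.2500).
Jacobian J = [[4·x₁ + 2, -8·x₂ + 2], [2·x₂, 2·x₁ - 2·x₂ - 2]].
At the point, J = [[-4.0000, 14.0000], [-3.0000, -2.0000]] (det J = 50.0000).
Solving J·Δ = −F gives Δ = (-0.0700, 0.7300).
Then the next iterate is (x₁, x₂)₁ = (-1.5700, -0.7700).
Round to (-1.5700, -0.7700) and repeat: F = (-2.1218, -0.6351), J = [[-4.2800, 8.1600], [-1.5400, -3.6000]].
Δ = (-0.4583, 0.0196), so (x₁, x₂)₂ = (-2.0283, -0.7504).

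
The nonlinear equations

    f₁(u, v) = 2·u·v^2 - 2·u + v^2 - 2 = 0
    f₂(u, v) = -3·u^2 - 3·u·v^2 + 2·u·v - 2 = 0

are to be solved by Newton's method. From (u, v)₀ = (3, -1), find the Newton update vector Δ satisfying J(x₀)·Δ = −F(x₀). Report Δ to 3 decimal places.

(-1.988, -0.071)

At (3, -1): F = (-1.000, -44.000).
Jacobian J = [[2·v^2 - 2, 4·u·v + 2·v], [-6·u - 3·v^2 + 2·v, -6·u·v + 2·u]].
At the point, J = [[0.000, -14.000], [-23.000, 24.000]] (det J = -322.000).
Solving J·Δ = −F gives Δ = (-1.988, -0.071).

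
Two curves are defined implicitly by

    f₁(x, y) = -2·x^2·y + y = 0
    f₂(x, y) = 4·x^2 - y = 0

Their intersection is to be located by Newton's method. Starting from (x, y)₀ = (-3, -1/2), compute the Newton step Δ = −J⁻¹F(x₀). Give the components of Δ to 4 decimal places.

(1.5224, -0.0373)

At (-3, -1/2): F = (8.5000, 36.5000).
Jacobian J = [[-4·x·y, -2·x^2 + 1], [8·x, -1]].
At the point, J = [[-6.0000, -17.0000], [-24.0000, -1.0000]] (det J = -402.0000).
Solving J·Δ = −F gives Δ = (1.5224, -0.0373).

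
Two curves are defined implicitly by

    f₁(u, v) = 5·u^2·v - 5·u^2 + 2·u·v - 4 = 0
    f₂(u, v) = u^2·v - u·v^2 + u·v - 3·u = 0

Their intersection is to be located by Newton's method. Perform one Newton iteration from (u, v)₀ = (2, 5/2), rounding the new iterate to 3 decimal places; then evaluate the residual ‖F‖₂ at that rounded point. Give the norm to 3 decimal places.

At (2, 5/2): F = (36.000, -3.500).
Jacobian J = [[10·u·v - 10·u + 2·v, 5·u^2 + 2·u], [2·u·v - v^2 + v - 3, u^2 - 2·u·v + u]].
At the point, J = [[35.000, 24.000], [3.250, -4.000]] (det J = -218.000).
Solving J·Δ = −F gives Δ = (-0.275, -1.099).
Then the next iterate is (u, v)₁ = (1.725, 1.401).
Re-evaluating at (1.725, 1.401): F = (6.79958, -1.97526), so ‖F‖₂ = 7.081.

7.081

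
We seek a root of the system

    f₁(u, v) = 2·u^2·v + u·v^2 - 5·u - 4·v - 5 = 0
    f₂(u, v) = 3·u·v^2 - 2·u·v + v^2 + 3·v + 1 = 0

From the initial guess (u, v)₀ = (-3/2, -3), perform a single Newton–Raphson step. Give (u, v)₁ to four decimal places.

At (-3/2, -3): F = (-12.5000, -48.5000).
Jacobian J = [[4·u·v + v^2 - 5, 2·u^2 + 2·u·v - 4], [3·v^2 - 2·v, 6·u·v - 2·u + 2·v + 3]].
At the point, J = [[22.0000, 9.5000], [33.0000, 27.0000]] (det J = 280.5000).
Solving J·Δ = −F gives Δ = (-0.4394, 2.3333).
Then the next iterate is (u, v)₁ = (-1.9394, -0.6667).

(-1.9394, -0.6667)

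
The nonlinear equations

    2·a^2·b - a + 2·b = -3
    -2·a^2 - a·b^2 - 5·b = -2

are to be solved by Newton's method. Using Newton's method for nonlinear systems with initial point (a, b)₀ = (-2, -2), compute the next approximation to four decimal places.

At (-2, -2): F = (-15.0000, 12.0000).
Jacobian J = [[4·a·b - 1, 2·a^2 + 2], [-4·a - b^2, -2·a·b - 5]].
At the point, J = [[15.0000, 10.0000], [4.0000, -13.0000]] (det J = -235.0000).
Solving J·Δ = −F gives Δ = (0.3191, 1.0213).
Then the next iterate is (a, b)₁ = (-1.6809, -0.9787).

(-1.6809, -0.9787)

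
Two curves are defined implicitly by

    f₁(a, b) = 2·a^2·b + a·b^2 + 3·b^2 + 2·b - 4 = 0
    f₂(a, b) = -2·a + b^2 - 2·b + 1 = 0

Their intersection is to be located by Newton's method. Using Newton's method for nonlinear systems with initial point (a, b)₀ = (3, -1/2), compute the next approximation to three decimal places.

(1.011, -0.424)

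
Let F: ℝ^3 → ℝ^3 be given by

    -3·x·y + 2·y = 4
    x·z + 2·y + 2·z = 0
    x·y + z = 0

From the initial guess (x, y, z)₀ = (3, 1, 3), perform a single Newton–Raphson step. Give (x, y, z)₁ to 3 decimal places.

(0.920, 0.320, 1.120)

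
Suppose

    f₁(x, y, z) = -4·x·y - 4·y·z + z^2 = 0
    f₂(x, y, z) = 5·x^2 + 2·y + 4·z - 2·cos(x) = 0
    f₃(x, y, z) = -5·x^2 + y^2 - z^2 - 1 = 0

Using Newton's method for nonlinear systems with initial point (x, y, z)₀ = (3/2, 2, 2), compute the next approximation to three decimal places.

(-0.104, 0.724, 3.675)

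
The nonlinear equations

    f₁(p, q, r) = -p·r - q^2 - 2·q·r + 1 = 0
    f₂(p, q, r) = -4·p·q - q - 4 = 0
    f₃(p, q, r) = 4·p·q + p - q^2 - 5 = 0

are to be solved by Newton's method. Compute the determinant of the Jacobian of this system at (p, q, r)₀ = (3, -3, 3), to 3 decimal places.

J = [[-r, -2·q - 2·r, -p - 2·q], [-4·q, -4·p - 1, 0], [4·q + 1, 4·p - 2·q, 0]].
At the point, J = [[-3.000, 0.000, 3.000], [12.000, -13.000, 0.000], [-11.000, 18.000, 0.000]].
det J = 219.000.

219.000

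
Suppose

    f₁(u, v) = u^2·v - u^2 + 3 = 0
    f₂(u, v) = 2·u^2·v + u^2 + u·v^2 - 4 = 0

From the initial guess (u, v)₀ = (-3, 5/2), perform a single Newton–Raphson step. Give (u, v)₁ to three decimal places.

(-2.037, 1.629)

At (-3, 5/2): F = (16.500, 31.250).
Jacobian J = [[2·u·v - 2·u, u^2], [4·u·v + 2·u + v^2, 2·u^2 + 2·u·v]].
At the point, J = [[-9.000, 9.000], [-29.750, 3.000]] (det J = 240.750).
Solving J·Δ = −F gives Δ = (0.963, -0.871).
Then the next iterate is (u, v)₁ = (-2.037, 1.629).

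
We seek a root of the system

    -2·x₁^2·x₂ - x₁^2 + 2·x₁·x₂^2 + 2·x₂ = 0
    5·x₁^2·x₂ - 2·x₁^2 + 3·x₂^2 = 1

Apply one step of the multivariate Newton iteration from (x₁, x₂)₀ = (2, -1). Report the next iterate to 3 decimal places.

(1.091, -0.961)

At (2, -1): F = (6.000, -26.000).
Jacobian J = [[-4·x₁·x₂ - 2·x₁ + 2·x₂^2, -2·x₁^2 + 4·x₁·x₂ + 2], [10·x₁·x₂ - 4·x₁, 5·x₁^2 + 6·x₂]].
At the point, J = [[6.000, -14.000], [-28.000, 14.000]] (det J = -308.000).
Solving J·Δ = −F gives Δ = (-0.909, 0.039).
Then the next iterate is (x₁, x₂)₁ = (1.091, -0.961).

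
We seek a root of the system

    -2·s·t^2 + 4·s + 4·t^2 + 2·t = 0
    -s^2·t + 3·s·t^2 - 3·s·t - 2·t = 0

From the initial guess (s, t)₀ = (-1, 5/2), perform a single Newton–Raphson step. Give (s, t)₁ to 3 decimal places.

(-0.943, 1.312)

At (-1, 5/2): F = (38.500, -18.750).
Jacobian J = [[-2·t^2 + 4, -4·s·t + 8·t + 2], [-2·s·t + 3·t^2 - 3·t, -s^2 + 6·s·t - 3·s - 2]].
At the point, J = [[-8.500, 32.000], [16.250, -15.000]] (det J = -392.500).
Solving J·Δ = −F gives Δ = (0.057, -1.188).
Then the next iterate is (s, t)₁ = (-0.943, 1.312).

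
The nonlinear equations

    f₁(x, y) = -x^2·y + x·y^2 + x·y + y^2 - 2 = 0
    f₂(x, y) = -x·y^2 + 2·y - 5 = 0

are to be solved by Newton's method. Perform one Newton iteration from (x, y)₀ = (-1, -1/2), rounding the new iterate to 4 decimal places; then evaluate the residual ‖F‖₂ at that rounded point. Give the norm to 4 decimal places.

359.7202

At (-1, -1/2): F = (-1.0000, -5.7500).
Jacobian J = [[-2·x·y + y^2 + y, -x^2 + 2·x·y + x + 2·y], [-y^2, -2·x·y + 2]].
At the point, J = [[-1.2500, -2.0000], [-0.2500, 1.0000]] (det J = -1.7500).
Solving J·Δ = −F gives Δ = (-7.1429, 3.9643).
Then the next iterate is (x, y)₁ = (-8.1429, 3.4643).
Re-evaluating at (-8.1429, 3.4643): F = (-345.640784, 99.654592), so ‖F‖₂ = 359.7202.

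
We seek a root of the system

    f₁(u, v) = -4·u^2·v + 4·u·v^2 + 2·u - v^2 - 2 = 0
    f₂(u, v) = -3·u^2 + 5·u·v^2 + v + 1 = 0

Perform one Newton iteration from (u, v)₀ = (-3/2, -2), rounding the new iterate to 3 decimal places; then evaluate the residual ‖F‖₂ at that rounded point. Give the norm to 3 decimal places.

At (-3/2, -2): F = (-15.000, -37.750).
Jacobian J = [[-8·u·v + 4·v^2 + 2, -4·u^2 + 8·u·v - 2·v], [-6·u + 5·v^2, 10·u·v + 1]].
At the point, J = [[-6.000, 19.000], [29.000, 31.000]] (det J = -737.000).
Solving J·Δ = −F gives Δ = (0.342, 0.898).
Then the next iterate is (u, v)₁ = (-1.158, -1.102).
Re-evaluating at (-1.158, -1.102): F = (-5.24455, -11.15629), so ‖F‖₂ = 12.328.

12.328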